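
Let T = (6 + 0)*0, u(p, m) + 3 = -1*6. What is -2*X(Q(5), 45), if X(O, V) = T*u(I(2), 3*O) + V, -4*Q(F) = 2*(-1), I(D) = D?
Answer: -90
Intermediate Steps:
u(p, m) = -9 (u(p, m) = -3 - 1*6 = -3 - 6 = -9)
T = 0 (T = 6*0 = 0)
Q(F) = ½ (Q(F) = -(-1)/2 = -¼*(-2) = ½)
X(O, V) = V (X(O, V) = 0*(-9) + V = 0 + V = V)
-2*X(Q(5), 45) = -2*45 = -90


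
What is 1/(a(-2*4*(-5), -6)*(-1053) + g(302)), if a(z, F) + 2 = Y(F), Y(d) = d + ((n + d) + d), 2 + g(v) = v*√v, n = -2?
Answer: 5791/127256822 - 151*√302/254513644 ≈ 3.5196e-5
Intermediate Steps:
g(v) = -2 + v^(3/2) (g(v) = -2 + v*√v = -2 + v^(3/2))
Y(d) = -2 + 3*d (Y(d) = d + ((-2 + d) + d) = d + (-2 + 2*d) = -2 + 3*d)
a(z, F) = -4 + 3*F (a(z, F) = -2 + (-2 + 3*F) = -4 + 3*F)
1/(a(-2*4*(-5), -6)*(-1053) + g(302)) = 1/((-4 + 3*(-6))*(-1053) + (-2 + 302^(3/2))) = 1/((-4 - 18)*(-1053) + (-2 + 302*√302)) = 1/(-22*(-1053) + (-2 + 302*√302)) = 1/(23166 + (-2 + 302*√302)) = 1/(23164 + 302*√302)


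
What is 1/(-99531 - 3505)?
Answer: -1/103036 ≈ -9.7053e-6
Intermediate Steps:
1/(-99531 - 3505) = 1/(-103036) = -1/103036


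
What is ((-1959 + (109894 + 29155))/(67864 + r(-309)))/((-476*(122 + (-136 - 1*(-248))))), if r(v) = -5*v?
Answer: -68545/3865526028 ≈ -1.7732e-5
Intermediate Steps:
((-1959 + (109894 + 29155))/(67864 + r(-309)))/((-476*(122 + (-136 - 1*(-248))))) = ((-1959 + (109894 + 29155))/(67864 - 5*(-309)))/((-476*(122 + (-136 - 1*(-248))))) = ((-1959 + 139049)/(67864 + 1545))/((-476*(122 + (-136 + 248)))) = (137090/69409)/((-476*(122 + 112))) = (137090*(1/69409))/((-476*234)) = (137090/69409)/(-111384) = (137090/69409)*(-1/111384) = -68545/3865526028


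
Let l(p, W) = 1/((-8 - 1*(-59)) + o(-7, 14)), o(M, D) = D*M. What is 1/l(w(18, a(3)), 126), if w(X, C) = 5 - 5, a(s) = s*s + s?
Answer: -47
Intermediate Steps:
a(s) = s + s² (a(s) = s² + s = s + s²)
w(X, C) = 0
l(p, W) = -1/47 (l(p, W) = 1/((-8 - 1*(-59)) + 14*(-7)) = 1/((-8 + 59) - 98) = 1/(51 - 98) = 1/(-47) = -1/47)
1/l(w(18, a(3)), 126) = 1/(-1/47) = -47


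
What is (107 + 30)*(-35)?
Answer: -4795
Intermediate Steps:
(107 + 30)*(-35) = 137*(-35) = -4795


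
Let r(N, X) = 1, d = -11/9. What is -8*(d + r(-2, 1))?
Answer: 16/9 ≈ 1.7778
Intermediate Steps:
d = -11/9 (d = -11*⅑ = -11/9 ≈ -1.2222)
-8*(d + r(-2, 1)) = -8*(-11/9 + 1) = -8*(-2/9) = 16/9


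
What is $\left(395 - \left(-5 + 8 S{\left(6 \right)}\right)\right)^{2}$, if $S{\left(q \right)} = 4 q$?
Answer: $43264$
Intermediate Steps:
$\left(395 - \left(-5 + 8 S{\left(6 \right)}\right)\right)^{2} = \left(395 + \left(5 - 8 \cdot 4 \cdot 6\right)\right)^{2} = \left(395 + \left(5 - 192\right)\right)^{2} = \left(395 - 187\right)^{2} = 208^{2} = 43264$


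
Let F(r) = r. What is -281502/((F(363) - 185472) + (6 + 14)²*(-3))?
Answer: 31278/20701 ≈ 1.5109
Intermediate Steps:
-281502/((F(363) - 185472) + (6 + 14)²*(-3)) = -281502/((363 - 185472) + (6 + 14)²*(-3)) = -281502/(-185109 + 20²*(-3)) = -281502/(-185109 + 400*(-3)) = -281502/(-185109 - 1200) = -281502/(-186309) = -281502*(-1/186309) = 31278/20701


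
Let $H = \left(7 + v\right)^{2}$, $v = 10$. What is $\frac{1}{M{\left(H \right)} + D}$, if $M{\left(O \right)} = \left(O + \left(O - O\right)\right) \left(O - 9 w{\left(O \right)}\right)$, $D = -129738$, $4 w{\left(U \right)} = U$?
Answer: $- \frac{4}{936557} \approx -4.271 \cdot 10^{-6}$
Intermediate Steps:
$w{\left(U \right)} = \frac{U}{4}$
$H = 289$ ($H = \left(7 + 10\right)^{2} = 17^{2} = 289$)
$M{\left(O \right)} = - \frac{5 O^{2}}{4}$ ($M{\left(O \right)} = \left(O + \left(O - O\right)\right) \left(O - 9 \frac{O}{4}\right) = \left(O + 0\right) \left(O - \frac{9 O}{4}\right) = O \left(- \frac{5 O}{4}\right) = - \frac{5 O^{2}}{4}$)
$\frac{1}{M{\left(H \right)} + D} = \frac{1}{- \frac{5 \cdot 289^{2}}{4} - 129738} = \frac{1}{\left(- \frac{5}{4}\right) 83521 - 129738} = \frac{1}{- \frac{417605}{4} - 129738} = \frac{1}{- \frac{936557}{4}} = - \frac{4}{936557}$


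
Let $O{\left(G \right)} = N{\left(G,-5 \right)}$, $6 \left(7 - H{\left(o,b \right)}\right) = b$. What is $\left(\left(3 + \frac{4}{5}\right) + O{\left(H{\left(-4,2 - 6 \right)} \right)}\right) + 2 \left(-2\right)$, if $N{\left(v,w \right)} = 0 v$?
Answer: $- \frac{1}{5} \approx -0.2$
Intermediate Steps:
$H{\left(o,b \right)} = 7 - \frac{b}{6}$
$N{\left(v,w \right)} = 0$
$O{\left(G \right)} = 0$
$\left(\left(3 + \frac{4}{5}\right) + O{\left(H{\left(-4,2 - 6 \right)} \right)}\right) + 2 \left(-2\right) = \left(\left(3 + \frac{4}{5}\right) + 0\right) + 2 \left(-2\right) = \left(\left(3 + 4 \cdot \frac{1}{5}\right) + 0\right) - 4 = \left(\left(3 + \frac{4}{5}\right) + 0\right) - 4 = \left(\frac{19}{5} + 0\right) - 4 = \frac{19}{5} - 4 = - \frac{1}{5}$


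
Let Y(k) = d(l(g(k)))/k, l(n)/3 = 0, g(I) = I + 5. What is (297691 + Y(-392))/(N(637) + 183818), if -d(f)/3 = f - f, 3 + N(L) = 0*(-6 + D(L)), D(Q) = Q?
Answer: 297691/183815 ≈ 1.6195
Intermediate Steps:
g(I) = 5 + I
l(n) = 0 (l(n) = 3*0 = 0)
N(L) = -3 (N(L) = -3 + 0*(-6 + L) = -3 + 0 = -3)
d(f) = 0 (d(f) = -3*(f - f) = -3*0 = 0)
Y(k) = 0 (Y(k) = 0/k = 0)
(297691 + Y(-392))/(N(637) + 183818) = (297691 + 0)/(-3 + 183818) = 297691/183815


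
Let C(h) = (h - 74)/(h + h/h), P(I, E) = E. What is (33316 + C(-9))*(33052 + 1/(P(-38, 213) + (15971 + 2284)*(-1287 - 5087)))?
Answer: 1025342382597540593/930857256 ≈ 1.1015e+9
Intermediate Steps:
C(h) = (-74 + h)/(1 + h) (C(h) = (-74 + h)/(h + 1) = (-74 + h)/(1 + h))
(33316 + C(-9))*(33052 + 1/(P(-38, 213) + (15971 + 2284)*(-1287 - 5087))) = (33316 + (-74 - 9)/(1 - 9))*(33052 + 1/(213 + (15971 + 2284)*(-1287 - 5087))) = (33316 - 83/(-8))*(33052 + 1/(213 + 18255*(-6374))) = (33316 - ⅛*(-83))*(33052 + 1/(213 - 116357370)) = (33316 + 83/8)*(33052 + 1/(-116357157)) = 266611*(33052 - 1/116357157)/8 = (266611/8)*(3845836753163/116357157) = 1025342382597540593/930857256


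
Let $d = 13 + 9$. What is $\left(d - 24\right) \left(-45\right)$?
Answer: $90$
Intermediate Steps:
$d = 22$
$\left(d - 24\right) \left(-45\right) = \left(22 - 24\right) \left(-45\right) = \left(-2\right) \left(-45\right) = 90$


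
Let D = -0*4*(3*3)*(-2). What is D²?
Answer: 0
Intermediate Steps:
D = 0 (D = -0*9*(-2) = -0*(-18) = -1*0 = 0)
D² = 0² = 0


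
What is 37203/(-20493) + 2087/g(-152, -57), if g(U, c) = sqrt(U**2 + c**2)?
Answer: -12401/6831 + 2087*sqrt(73)/1387 ≈ 11.041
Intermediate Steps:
37203/(-20493) + 2087/g(-152, -57) = 37203/(-20493) + 2087/(sqrt((-152)**2 + (-57)**2)) = 37203*(-1/20493) + 2087/(sqrt(23104 + 3249)) = -12401/6831 + 2087/(sqrt(26353)) = -12401/6831 + 2087/((19*sqrt(73))) = -12401/6831 + 2087*(sqrt(73)/1387) = -12401/6831 + 2087*sqrt(73)/1387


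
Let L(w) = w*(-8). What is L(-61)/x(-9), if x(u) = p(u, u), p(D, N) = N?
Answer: -488/9 ≈ -54.222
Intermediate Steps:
x(u) = u
L(w) = -8*w
L(-61)/x(-9) = -8*(-61)/(-9) = 488*(-⅑) = -488/9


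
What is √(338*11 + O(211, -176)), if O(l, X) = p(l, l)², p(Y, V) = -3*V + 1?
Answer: 103*√38 ≈ 634.93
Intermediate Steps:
p(Y, V) = 1 - 3*V
O(l, X) = (1 - 3*l)²
√(338*11 + O(211, -176)) = √(338*11 + (-1 + 3*211)²) = √(3718 + (-1 + 633)²) = √(3718 + 632²) = √(3718 + 399424) = √403142 = 103*√38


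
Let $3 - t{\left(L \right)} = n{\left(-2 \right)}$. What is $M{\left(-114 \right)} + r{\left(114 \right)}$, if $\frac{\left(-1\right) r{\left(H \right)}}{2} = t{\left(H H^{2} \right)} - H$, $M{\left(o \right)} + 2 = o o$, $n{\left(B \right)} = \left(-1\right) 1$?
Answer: $13214$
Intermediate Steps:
$n{\left(B \right)} = -1$
$M{\left(o \right)} = -2 + o^{2}$ ($M{\left(o \right)} = -2 + o o = -2 + o^{2}$)
$t{\left(L \right)} = 4$ ($t{\left(L \right)} = 3 - -1 = 3 + 1 = 4$)
$r{\left(H \right)} = -8 + 2 H$ ($r{\left(H \right)} = - 2 \left(4 - H\right) = -8 + 2 H$)
$M{\left(-114 \right)} + r{\left(114 \right)} = \left(-2 + \left(-114\right)^{2}\right) + \left(-8 + 2 \cdot 114\right) = \left(-2 + 12996\right) + \left(-8 + 228\right) = 12994 + 220 = 13214$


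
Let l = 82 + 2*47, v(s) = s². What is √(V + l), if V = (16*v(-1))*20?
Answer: 4*√31 ≈ 22.271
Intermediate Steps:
l = 176 (l = 82 + 94 = 176)
V = 320 (V = (16*(-1)²)*20 = (16*1)*20 = 16*20 = 320)
√(V + l) = √(320 + 176) = √496 = 4*√31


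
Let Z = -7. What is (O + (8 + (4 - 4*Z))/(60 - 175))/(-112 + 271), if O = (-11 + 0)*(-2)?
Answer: 166/1219 ≈ 0.13618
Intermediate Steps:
O = 22 (O = -11*(-2) = 22)
(O + (8 + (4 - 4*Z))/(60 - 175))/(-112 + 271) = (22 + (8 + (4 - 4*(-7)))/(60 - 175))/(-112 + 271) = (22 + (8 + (4 + 28))/(-115))/159 = (22 + (8 + 32)*(-1/115))*(1/159) = (22 + 40*(-1/115))*(1/159) = (22 - 8/23)*(1/159) = (498/23)*(1/159) = 166/1219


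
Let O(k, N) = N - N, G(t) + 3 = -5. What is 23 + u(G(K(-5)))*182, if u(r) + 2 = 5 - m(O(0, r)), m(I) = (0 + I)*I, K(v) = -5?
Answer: 569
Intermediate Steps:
G(t) = -8 (G(t) = -3 - 5 = -8)
O(k, N) = 0
m(I) = I² (m(I) = I*I = I²)
u(r) = 3 (u(r) = -2 + (5 - 1*0²) = -2 + (5 - 1*0) = -2 + (5 + 0) = -2 + 5 = 3)
23 + u(G(K(-5)))*182 = 23 + 3*182 = 23 + 546 = 569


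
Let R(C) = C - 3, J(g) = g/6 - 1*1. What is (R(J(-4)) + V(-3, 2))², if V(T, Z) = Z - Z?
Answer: 196/9 ≈ 21.778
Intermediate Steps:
V(T, Z) = 0
J(g) = -1 + g/6 (J(g) = g*(⅙) - 1 = g/6 - 1 = -1 + g/6)
R(C) = -3 + C
(R(J(-4)) + V(-3, 2))² = ((-3 + (-1 + (⅙)*(-4))) + 0)² = ((-3 + (-1 - ⅔)) + 0)² = ((-3 - 5/3) + 0)² = (-14/3 + 0)² = (-14/3)² = 196/9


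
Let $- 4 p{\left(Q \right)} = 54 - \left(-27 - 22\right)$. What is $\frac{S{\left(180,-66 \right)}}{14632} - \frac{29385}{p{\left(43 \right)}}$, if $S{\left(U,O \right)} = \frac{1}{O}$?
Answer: $\frac{113509788377}{99468336} \approx 1141.2$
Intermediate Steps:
$p{\left(Q \right)} = - \frac{103}{4}$ ($p{\left(Q \right)} = - \frac{54 - \left(-27 - 22\right)}{4} = - \frac{54 - -49}{4} = - \frac{54 + 49}{4} = \left(- \frac{1}{4}\right) 103 = - \frac{103}{4}$)
$\frac{S{\left(180,-66 \right)}}{14632} - \frac{29385}{p{\left(43 \right)}} = \frac{1}{\left(-66\right) 14632} - \frac{29385}{- \frac{103}{4}} = \left(- \frac{1}{66}\right) \frac{1}{14632} - - \frac{117540}{103} = - \frac{1}{965712} + \frac{117540}{103} = \frac{113509788377}{99468336}$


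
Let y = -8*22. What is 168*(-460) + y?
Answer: -77456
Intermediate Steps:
y = -176
168*(-460) + y = 168*(-460) - 176 = -77280 - 176 = -77456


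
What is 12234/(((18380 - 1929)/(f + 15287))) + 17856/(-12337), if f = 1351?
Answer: 2510893866348/202955987 ≈ 12372.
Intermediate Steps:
12234/(((18380 - 1929)/(f + 15287))) + 17856/(-12337) = 12234/(((18380 - 1929)/(1351 + 15287))) + 17856/(-12337) = 12234/((16451/16638)) + 17856*(-1/12337) = 12234/((16451*(1/16638))) - 17856/12337 = 12234/(16451/16638) - 17856/12337 = 12234*(16638/16451) - 17856/12337 = 203549292/16451 - 17856/12337 = 2510893866348/202955987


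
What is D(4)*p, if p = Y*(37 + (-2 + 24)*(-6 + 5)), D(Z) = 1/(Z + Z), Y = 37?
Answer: 555/8 ≈ 69.375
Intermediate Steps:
D(Z) = 1/(2*Z)
p = 555 (p = 37*(37 + (-2 + 24)*(-6 + 5)) = 37*(37 + 22*(-1)) = 37*(37 - 22) = 37*15 = 555)
D(4)*p = ((½)/4)*555 = ((½)*(¼))*555 = (⅛)*555 = 555/8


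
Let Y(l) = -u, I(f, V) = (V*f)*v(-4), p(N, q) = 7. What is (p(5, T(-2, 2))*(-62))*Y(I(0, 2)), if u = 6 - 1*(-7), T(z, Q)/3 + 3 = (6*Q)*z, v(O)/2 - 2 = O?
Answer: 5642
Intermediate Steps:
v(O) = 4 + 2*O
T(z, Q) = -9 + 18*Q*z (T(z, Q) = -9 + 3*((6*Q)*z) = -9 + 3*(6*Q*z) = -9 + 18*Q*z)
u = 13 (u = 6 + 7 = 13)
I(f, V) = -4*V*f (I(f, V) = (V*f)*(4 + 2*(-4)) = (V*f)*(4 - 8) = (V*f)*(-4) = -4*V*f)
Y(l) = -13 (Y(l) = -1*13 = -13)
(p(5, T(-2, 2))*(-62))*Y(I(0, 2)) = (7*(-62))*(-13) = -434*(-13) = 5642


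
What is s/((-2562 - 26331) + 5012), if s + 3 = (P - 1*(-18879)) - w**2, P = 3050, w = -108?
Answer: -10262/23881 ≈ -0.42971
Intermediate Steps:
s = 10262 (s = -3 + ((3050 - 1*(-18879)) - 1*(-108)**2) = -3 + ((3050 + 18879) - 1*11664) = -3 + (21929 - 11664) = -3 + 10265 = 10262)
s/((-2562 - 26331) + 5012) = 10262/((-2562 - 26331) + 5012) = 10262/(-28893 + 5012) = 10262/(-23881) = 10262*(-1/23881) = -10262/23881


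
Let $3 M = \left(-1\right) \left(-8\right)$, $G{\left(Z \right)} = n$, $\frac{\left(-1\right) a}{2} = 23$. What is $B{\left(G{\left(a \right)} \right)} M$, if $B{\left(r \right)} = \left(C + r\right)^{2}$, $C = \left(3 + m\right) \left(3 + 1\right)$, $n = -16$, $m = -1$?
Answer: $\frac{512}{3} \approx 170.67$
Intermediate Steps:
$a = -46$ ($a = \left(-2\right) 23 = -46$)
$G{\left(Z \right)} = -16$
$M = \frac{8}{3}$ ($M = \frac{\left(-1\right) \left(-8\right)}{3} = \frac{1}{3} \cdot 8 = \frac{8}{3} \approx 2.6667$)
$C = 8$ ($C = \left(3 - 1\right) \left(3 + 1\right) = 2 \cdot 4 = 8$)
$B{\left(r \right)} = \left(8 + r\right)^{2}$
$B{\left(G{\left(a \right)} \right)} M = \left(8 - 16\right)^{2} \cdot \frac{8}{3} = \left(-8\right)^{2} \cdot \frac{8}{3} = 64 \cdot \frac{8}{3} = \frac{512}{3}$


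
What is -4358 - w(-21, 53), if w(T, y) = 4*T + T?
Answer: -4253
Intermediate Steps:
w(T, y) = 5*T
-4358 - w(-21, 53) = -4358 - 5*(-21) = -4358 - 1*(-105) = -4358 + 105 = -4253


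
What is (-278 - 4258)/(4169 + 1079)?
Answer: -567/656 ≈ -0.86433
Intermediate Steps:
(-278 - 4258)/(4169 + 1079) = -4536/5248 = -4536*1/5248 = -567/656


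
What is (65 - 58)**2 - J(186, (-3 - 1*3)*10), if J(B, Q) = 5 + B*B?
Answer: -34552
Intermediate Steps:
J(B, Q) = 5 + B**2
(65 - 58)**2 - J(186, (-3 - 1*3)*10) = (65 - 58)**2 - (5 + 186**2) = 7**2 - (5 + 34596) = 49 - 1*34601 = 49 - 34601 = -34552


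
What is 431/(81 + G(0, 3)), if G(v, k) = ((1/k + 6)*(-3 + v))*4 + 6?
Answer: 431/11 ≈ 39.182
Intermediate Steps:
G(v, k) = 6 + 4*(-3 + v)*(6 + 1/k) (G(v, k) = ((6 + 1/k)*(-3 + v))*4 + 6 = ((-3 + v)*(6 + 1/k))*4 + 6 = 4*(-3 + v)*(6 + 1/k) + 6 = 6 + 4*(-3 + v)*(6 + 1/k))
431/(81 + G(0, 3)) = 431/(81 + (-66 - 12/3 + 24*0 + 4*0/3)) = 431/(81 + (-66 - 12*⅓ + 0 + 4*0*(⅓))) = 431/(81 + (-66 - 4 + 0 + 0)) = 431/(81 - 70) = 431/11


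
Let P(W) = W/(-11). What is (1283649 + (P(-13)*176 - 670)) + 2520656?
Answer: 3803843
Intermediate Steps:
P(W) = -W/11 (P(W) = W*(-1/11) = -W/11)
(1283649 + (P(-13)*176 - 670)) + 2520656 = (1283649 + (-1/11*(-13)*176 - 670)) + 2520656 = (1283649 + ((13/11)*176 - 670)) + 2520656 = (1283649 + (208 - 670)) + 2520656 = (1283649 - 462) + 2520656 = 1283187 + 2520656 = 3803843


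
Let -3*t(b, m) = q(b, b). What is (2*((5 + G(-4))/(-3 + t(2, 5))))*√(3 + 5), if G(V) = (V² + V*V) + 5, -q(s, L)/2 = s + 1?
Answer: -168*√2 ≈ -237.59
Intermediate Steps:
q(s, L) = -2 - 2*s (q(s, L) = -2*(s + 1) = -2*(1 + s) = -2 - 2*s)
t(b, m) = ⅔ + 2*b/3 (t(b, m) = -(-2 - 2*b)/3 = ⅔ + 2*b/3)
G(V) = 5 + 2*V² (G(V) = (V² + V²) + 5 = 2*V² + 5 = 5 + 2*V²)
(2*((5 + G(-4))/(-3 + t(2, 5))))*√(3 + 5) = (2*((5 + (5 + 2*(-4)²))/(-3 + (⅔ + (⅔)*2))))*√(3 + 5) = (2*((5 + (5 + 2*16))/(-3 + (⅔ + 4/3))))*√8 = (2*((5 + (5 + 32))/(-3 + 2)))*(2*√2) = (2*((5 + 37)/(-1)))*(2*√2) = (2*(42*(-1)))*(2*√2) = (2*(-42))*(2*√2) = -168*√2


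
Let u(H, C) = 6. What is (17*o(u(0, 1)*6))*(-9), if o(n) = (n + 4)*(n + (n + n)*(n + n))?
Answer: -31946400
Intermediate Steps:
o(n) = (4 + n)*(n + 4*n**2) (o(n) = (4 + n)*(n + (2*n)*(2*n)) = (4 + n)*(n + 4*n**2))
(17*o(u(0, 1)*6))*(-9) = (17*((6*6)*(4 + 4*(6*6)**2 + 17*(6*6))))*(-9) = (17*(36*(4 + 4*36**2 + 17*36)))*(-9) = (17*(36*(4 + 4*1296 + 612)))*(-9) = (17*(36*(4 + 5184 + 612)))*(-9) = (17*(36*5800))*(-9) = (17*208800)*(-9) = 3549600*(-9) = -31946400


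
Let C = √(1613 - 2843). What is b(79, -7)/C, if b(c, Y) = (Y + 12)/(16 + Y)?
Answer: -I*√1230/2214 ≈ -0.015841*I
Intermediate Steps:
C = I*√1230 (C = √(-1230) = I*√1230 ≈ 35.071*I)
b(c, Y) = (12 + Y)/(16 + Y)
b(79, -7)/C = ((12 - 7)/(16 - 7))/((I*√1230)) = (5/9)*(-I*√1230/1230) = ((⅑)*5)*(-I*√1230/1230) = 5*(-I*√1230/1230)/9 = -I*√1230/2214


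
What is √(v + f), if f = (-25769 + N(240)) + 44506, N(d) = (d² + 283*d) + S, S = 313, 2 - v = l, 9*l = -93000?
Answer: 14*√7113/3 ≈ 393.58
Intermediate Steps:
l = -31000/3 (l = (⅑)*(-93000) = -31000/3 ≈ -10333.)
v = 31006/3 (v = 2 - 1*(-31000/3) = 2 + 31000/3 = 31006/3 ≈ 10335.)
N(d) = 313 + d² + 283*d (N(d) = (d² + 283*d) + 313 = 313 + d² + 283*d)
f = 144570 (f = (-25769 + (313 + 240² + 283*240)) + 44506 = (-25769 + (313 + 57600 + 67920)) + 44506 = (-25769 + 125833) + 44506 = 100064 + 44506 = 144570)
√(v + f) = √(31006/3 + 144570) = √(464716/3) = 14*√7113/3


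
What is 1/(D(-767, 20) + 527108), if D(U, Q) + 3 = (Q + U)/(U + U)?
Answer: 1534/808579817 ≈ 1.8972e-6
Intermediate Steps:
D(U, Q) = -3 + (Q + U)/(2*U) (D(U, Q) = -3 + (Q + U)/(U + U) = -3 + (Q + U)/((2*U)) = -3 + (Q + U)*(1/(2*U)) = -3 + (Q + U)/(2*U))
1/(D(-767, 20) + 527108) = 1/((½)*(20 - 5*(-767))/(-767) + 527108) = 1/((½)*(-1/767)*(20 + 3835) + 527108) = 1/((½)*(-1/767)*3855 + 527108) = 1/(-3855/1534 + 527108) = 1/(808579817/1534) = 1534/808579817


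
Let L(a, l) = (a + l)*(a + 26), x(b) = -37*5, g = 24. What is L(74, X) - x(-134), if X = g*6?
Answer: 21985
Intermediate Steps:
x(b) = -185
X = 144 (X = 24*6 = 144)
L(a, l) = (26 + a)*(a + l) (L(a, l) = (a + l)*(26 + a) = (26 + a)*(a + l))
L(74, X) - x(-134) = (74² + 26*74 + 26*144 + 74*144) - 1*(-185) = (5476 + 1924 + 3744 + 10656) + 185 = 21800 + 185 = 21985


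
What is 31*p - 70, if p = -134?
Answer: -4224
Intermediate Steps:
31*p - 70 = 31*(-134) - 70 = -4154 - 70 = -4224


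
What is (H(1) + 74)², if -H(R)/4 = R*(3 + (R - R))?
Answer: 3844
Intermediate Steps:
H(R) = -12*R (H(R) = -4*R*(3 + (R - R)) = -4*R*(3 + 0) = -4*R*3 = -12*R)
(H(1) + 74)² = (-12*1 + 74)² = (-12 + 74)² = 62² = 3844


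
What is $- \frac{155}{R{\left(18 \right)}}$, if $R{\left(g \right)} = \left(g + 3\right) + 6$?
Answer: $- \frac{155}{27} \approx -5.7407$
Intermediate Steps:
$R{\left(g \right)} = 9 + g$ ($R{\left(g \right)} = \left(3 + g\right) + 6 = 9 + g$)
$- \frac{155}{R{\left(18 \right)}} = - \frac{155}{9 + 18} = - \frac{155}{27}$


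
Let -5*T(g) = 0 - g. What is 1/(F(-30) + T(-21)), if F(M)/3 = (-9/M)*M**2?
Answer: 5/4029 ≈ 0.0012410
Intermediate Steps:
F(M) = -27*M (F(M) = 3*((-9/M)*M**2) = 3*(-9*M) = -27*M)
T(g) = g/5 (T(g) = -(0 - g)/5 = -(-1)*g/5 = g/5)
1/(F(-30) + T(-21)) = 1/(-27*(-30) + (1/5)*(-21)) = 1/(810 - 21/5) = 1/(4029/5) = 5/4029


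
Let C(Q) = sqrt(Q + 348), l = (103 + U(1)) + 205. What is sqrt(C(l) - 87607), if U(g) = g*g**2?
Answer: sqrt(-87607 + 3*sqrt(73)) ≈ 295.94*I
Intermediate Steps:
U(g) = g**3
l = 309 (l = (103 + 1**3) + 205 = (103 + 1) + 205 = 104 + 205 = 309)
C(Q) = sqrt(348 + Q)
sqrt(C(l) - 87607) = sqrt(sqrt(348 + 309) - 87607) = sqrt(sqrt(657) - 87607) = sqrt(3*sqrt(73) - 87607) = sqrt(-87607 + 3*sqrt(73))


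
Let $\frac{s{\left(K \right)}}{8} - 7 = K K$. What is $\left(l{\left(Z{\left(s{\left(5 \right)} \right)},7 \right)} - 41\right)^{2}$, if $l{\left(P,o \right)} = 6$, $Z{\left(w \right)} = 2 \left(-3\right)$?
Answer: $1225$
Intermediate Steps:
$s{\left(K \right)} = 56 + 8 K^{2}$ ($s{\left(K \right)} = 56 + 8 K K = 56 + 8 K^{2}$)
$Z{\left(w \right)} = -6$
$\left(l{\left(Z{\left(s{\left(5 \right)} \right)},7 \right)} - 41\right)^{2} = \left(6 - 41\right)^{2} = \left(-35\right)^{2} = 1225$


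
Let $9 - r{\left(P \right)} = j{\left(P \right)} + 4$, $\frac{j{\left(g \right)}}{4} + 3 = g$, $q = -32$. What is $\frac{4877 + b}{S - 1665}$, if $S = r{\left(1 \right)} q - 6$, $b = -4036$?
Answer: $- \frac{841}{2087} \approx -0.40297$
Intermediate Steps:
$j{\left(g \right)} = -12 + 4 g$
$r{\left(P \right)} = 17 - 4 P$ ($r{\left(P \right)} = 9 - \left(\left(-12 + 4 P\right) + 4\right) = 9 - \left(-8 + 4 P\right) = 17 - 4 P$)
$S = -422$ ($S = \left(17 - 4\right) \left(-32\right) - 6 = 13 \left(-32\right) - 6 = -416 - 6 = -422$)
$\frac{4877 + b}{S - 1665} = \frac{4877 - 4036}{-422 - 1665} = \frac{841}{-2087} = 841 \left(- \frac{1}{2087}\right) = - \frac{841}{2087}$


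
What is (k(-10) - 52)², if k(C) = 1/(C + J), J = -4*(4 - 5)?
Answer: 97969/36 ≈ 2721.4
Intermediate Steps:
J = 4 (J = -4*(-1) = 4)
k(C) = 1/(4 + C) (k(C) = 1/(C + 4) = 1/(4 + C))
(k(-10) - 52)² = (1/(4 - 10) - 52)² = (1/(-6) - 52)² = (-⅙ - 52)² = (-313/6)² = 97969/36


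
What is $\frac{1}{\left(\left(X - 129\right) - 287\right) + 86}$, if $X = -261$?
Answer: $- \frac{1}{591} \approx -0.001692$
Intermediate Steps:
$\frac{1}{\left(\left(X - 129\right) - 287\right) + 86} = \frac{1}{\left(\left(-261 - 129\right) - 287\right) + 86} = \frac{1}{\left(-390 - 287\right) + 86} = \frac{1}{-677 + 86} = \frac{1}{-591} = - \frac{1}{591}$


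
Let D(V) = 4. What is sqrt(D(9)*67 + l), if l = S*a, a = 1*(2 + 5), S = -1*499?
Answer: 5*I*sqrt(129) ≈ 56.789*I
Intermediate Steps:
S = -499
a = 7 (a = 1*7 = 7)
l = -3493 (l = -499*7 = -3493)
sqrt(D(9)*67 + l) = sqrt(4*67 - 3493) = sqrt(268 - 3493) = sqrt(-3225) = 5*I*sqrt(129)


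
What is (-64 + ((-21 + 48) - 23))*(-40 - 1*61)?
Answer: 6060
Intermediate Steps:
(-64 + ((-21 + 48) - 23))*(-40 - 1*61) = (-64 + (27 - 23))*(-40 - 61) = (-64 + 4)*(-101) = -60*(-101) = 6060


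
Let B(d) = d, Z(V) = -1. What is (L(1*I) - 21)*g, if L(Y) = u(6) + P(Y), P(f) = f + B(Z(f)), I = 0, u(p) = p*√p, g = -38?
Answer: 836 - 228*√6 ≈ 277.52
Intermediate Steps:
u(p) = p^(3/2)
P(f) = -1 + f (P(f) = f - 1 = -1 + f)
L(Y) = -1 + Y + 6*√6 (L(Y) = 6^(3/2) + (-1 + Y) = 6*√6 + (-1 + Y) = -1 + Y + 6*√6)
(L(1*I) - 21)*g = ((-1 + 1*0 + 6*√6) - 21)*(-38) = ((-1 + 0 + 6*√6) - 21)*(-38) = ((-1 + 6*√6) - 21)*(-38) = (-22 + 6*√6)*(-38) = 836 - 228*√6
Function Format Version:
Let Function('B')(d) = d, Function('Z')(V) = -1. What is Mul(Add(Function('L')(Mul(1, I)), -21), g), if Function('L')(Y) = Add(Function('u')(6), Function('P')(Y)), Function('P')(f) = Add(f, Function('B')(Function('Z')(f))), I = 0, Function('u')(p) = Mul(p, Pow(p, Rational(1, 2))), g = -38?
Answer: Add(836, Mul(-228, Pow(6, Rational(1, 2)))) ≈ 277.52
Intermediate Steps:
Function('u')(p) = Pow(p, Rational(3, 2))
Function('P')(f) = Add(-1, f) (Function('P')(f) = Add(f, -1) = Add(-1, f))
Function('L')(Y) = Add(-1, Y, Mul(6, Pow(6, Rational(1, 2)))) (Function('L')(Y) = Add(Pow(6, Rational(3, 2)), Add(-1, Y)) = Add(Mul(6, Pow(6, Rational(1, 2))), Add(-1, Y)) = Add(-1, Y, Mul(6, Pow(6, Rational(1, 2)))))
Mul(Add(Function('L')(Mul(1, I)), -21), g) = Mul(Add(Add(-1, Mul(1, 0), Mul(6, Pow(6, Rational(1, 2)))), -21), -38) = Mul(Add(Add(-1, 0, Mul(6, Pow(6, Rational(1, 2)))), -21), -38) = Mul(Add(Add(-1, Mul(6, Pow(6, Rational(1, 2)))), -21), -38) = Mul(Add(-22, Mul(6, Pow(6, Rational(1, 2)))), -38) = Add(836, Mul(-228, Pow(6, Rational(1, 2))))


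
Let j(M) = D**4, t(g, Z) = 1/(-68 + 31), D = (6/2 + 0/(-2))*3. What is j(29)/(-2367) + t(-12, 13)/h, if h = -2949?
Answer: -79543114/28696719 ≈ -2.7719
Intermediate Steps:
D = 9 (D = (6*(1/2) + 0*(-1/2))*3 = (3 + 0)*3 = 3*3 = 9)
t(g, Z) = -1/37 (t(g, Z) = 1/(-37) = -1/37)
j(M) = 6561 (j(M) = 9**4 = 6561)
j(29)/(-2367) + t(-12, 13)/h = 6561/(-2367) - 1/37/(-2949) = 6561*(-1/2367) - 1/37*(-1/2949) = -729/263 + 1/109113 = -79543114/28696719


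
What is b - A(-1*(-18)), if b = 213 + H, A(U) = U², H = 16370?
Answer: 16259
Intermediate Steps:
b = 16583 (b = 213 + 16370 = 16583)
b - A(-1*(-18)) = 16583 - (-1*(-18))² = 16583 - 1*18² = 16583 - 1*324 = 16583 - 324 = 16259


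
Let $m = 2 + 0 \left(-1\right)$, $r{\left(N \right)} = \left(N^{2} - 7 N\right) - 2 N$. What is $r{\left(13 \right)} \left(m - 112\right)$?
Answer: $-5720$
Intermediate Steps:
$r{\left(N \right)} = N^{2} - 9 N$
$m = 2$ ($m = 2 + 0 = 2$)
$r{\left(13 \right)} \left(m - 112\right) = 13 \left(-9 + 13\right) \left(2 - 112\right) = 13 \cdot 4 \left(-110\right) = 52 \left(-110\right) = -5720$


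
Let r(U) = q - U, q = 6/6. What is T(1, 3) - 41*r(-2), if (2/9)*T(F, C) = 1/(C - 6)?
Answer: -249/2 ≈ -124.50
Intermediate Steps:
q = 1 (q = 6*(⅙) = 1)
T(F, C) = 9/(2*(-6 + C)) (T(F, C) = 9/(2*(C - 6)) = 9/(2*(-6 + C)))
r(U) = 1 - U
T(1, 3) - 41*r(-2) = 9/(2*(-6 + 3)) - 41*(1 - 1*(-2)) = (9/2)/(-3) - 41*(1 + 2) = (9/2)*(-⅓) - 41*3 = -3/2 - 123 = -249/2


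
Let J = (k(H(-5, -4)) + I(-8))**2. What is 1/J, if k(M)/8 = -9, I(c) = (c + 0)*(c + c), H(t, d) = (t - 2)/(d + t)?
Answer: 1/3136 ≈ 0.00031888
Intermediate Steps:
H(t, d) = (-2 + t)/(d + t)
I(c) = 2*c**2 (I(c) = c*(2*c) = 2*c**2)
k(M) = -72 (k(M) = 8*(-9) = -72)
J = 3136 (J = (-72 + 2*(-8)**2)**2 = (-72 + 2*64)**2 = (-72 + 128)**2 = 56**2 = 3136)
1/J = 1/3136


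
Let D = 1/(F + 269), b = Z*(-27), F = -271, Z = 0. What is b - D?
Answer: ½ ≈ 0.50000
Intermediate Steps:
b = 0 (b = 0*(-27) = 0)
D = -½ (D = 1/(-271 + 269) = 1/(-2) = -½ ≈ -0.50000)
b - D = 0 - 1*(-½) = 0 + ½ = ½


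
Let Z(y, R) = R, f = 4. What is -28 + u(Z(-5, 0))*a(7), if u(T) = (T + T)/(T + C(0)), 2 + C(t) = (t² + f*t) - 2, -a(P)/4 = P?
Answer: -28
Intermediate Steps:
a(P) = -4*P
C(t) = -4 + t² + 4*t (C(t) = -2 + ((t² + 4*t) - 2) = -2 + (-2 + t² + 4*t) = -4 + t² + 4*t)
u(T) = 2*T/(-4 + T) (u(T) = (T + T)/(T + (-4 + 0² + 4*0)) = (2*T)/(T + (-4 + 0 + 0)) = (2*T)/(T - 4) = (2*T)/(-4 + T) = 2*T/(-4 + T))
-28 + u(Z(-5, 0))*a(7) = -28 + (2*0/(-4 + 0))*(-4*7) = -28 + (2*0/(-4))*(-28) = -28 + (2*0*(-¼))*(-28) = -28 + 0*(-28) = -28 + 0 = -28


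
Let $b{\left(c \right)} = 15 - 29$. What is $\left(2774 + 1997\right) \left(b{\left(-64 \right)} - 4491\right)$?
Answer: $-21493355$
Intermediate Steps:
$b{\left(c \right)} = -14$ ($b{\left(c \right)} = 15 - 29 = -14$)
$\left(2774 + 1997\right) \left(b{\left(-64 \right)} - 4491\right) = \left(2774 + 1997\right) \left(-14 - 4491\right) = 4771 \left(-4505\right) = -21493355$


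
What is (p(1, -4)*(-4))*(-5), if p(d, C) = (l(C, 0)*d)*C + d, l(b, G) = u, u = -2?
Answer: 180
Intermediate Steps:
l(b, G) = -2
p(d, C) = d - 2*C*d (p(d, C) = (-2*d)*C + d = -2*C*d + d = d - 2*C*d)
(p(1, -4)*(-4))*(-5) = ((1*(1 - 2*(-4)))*(-4))*(-5) = ((1*(1 + 8))*(-4))*(-5) = ((1*9)*(-4))*(-5) = (9*(-4))*(-5) = -36*(-5) = 180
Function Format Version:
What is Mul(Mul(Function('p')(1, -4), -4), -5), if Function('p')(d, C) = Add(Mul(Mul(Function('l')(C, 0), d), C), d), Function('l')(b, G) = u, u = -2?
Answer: 180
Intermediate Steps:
Function('l')(b, G) = -2
Function('p')(d, C) = Add(d, Mul(-2, C, d)) (Function('p')(d, C) = Add(Mul(Mul(-2, d), C), d) = Add(Mul(-2, C, d), d) = Add(d, Mul(-2, C, d)))
Mul(Mul(Function('p')(1, -4), -4), -5) = Mul(Mul(Mul(1, Add(1, Mul(-2, -4))), -4), -5) = Mul(Mul(Mul(1, Add(1, 8)), -4), -5) = Mul(Mul(Mul(1, 9), -4), -5) = Mul(Mul(9, -4), -5) = Mul(-36, -5) = 180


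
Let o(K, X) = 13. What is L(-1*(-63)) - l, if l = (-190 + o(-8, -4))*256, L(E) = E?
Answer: 45375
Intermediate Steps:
l = -45312 (l = (-190 + 13)*256 = -177*256 = -45312)
L(-1*(-63)) - l = -1*(-63) - 1*(-45312) = 63 + 45312 = 45375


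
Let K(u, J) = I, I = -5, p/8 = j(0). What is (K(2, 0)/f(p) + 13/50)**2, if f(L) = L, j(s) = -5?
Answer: 5929/40000 ≈ 0.14823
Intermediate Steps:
p = -40 (p = 8*(-5) = -40)
K(u, J) = -5
(K(2, 0)/f(p) + 13/50)**2 = (-5/(-40) + 13/50)**2 = (-5*(-1/40) + 13*(1/50))**2 = (1/8 + 13/50)**2 = (77/200)**2 = 5929/40000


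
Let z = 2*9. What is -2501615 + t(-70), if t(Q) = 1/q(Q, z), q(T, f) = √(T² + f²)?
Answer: -2501615 + √1306/2612 ≈ -2.5016e+6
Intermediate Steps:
z = 18
t(Q) = (324 + Q²)^(-½) (t(Q) = 1/(√(Q² + 18²)) = 1/(√(Q² + 324)) = 1/(√(324 + Q²)) = (324 + Q²)^(-½))
-2501615 + t(-70) = -2501615 + (324 + (-70)²)^(-½) = -2501615 + (324 + 4900)^(-½) = -2501615 + 5224^(-½) = -2501615 + √1306/2612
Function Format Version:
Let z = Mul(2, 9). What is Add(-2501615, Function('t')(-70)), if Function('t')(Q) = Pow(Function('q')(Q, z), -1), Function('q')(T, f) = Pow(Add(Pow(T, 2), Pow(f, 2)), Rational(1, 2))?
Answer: Add(-2501615, Mul(Rational(1, 2612), Pow(1306, Rational(1, 2)))) ≈ -2.5016e+6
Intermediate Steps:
z = 18
Function('t')(Q) = Pow(Add(324, Pow(Q, 2)), Rational(-1, 2)) (Function('t')(Q) = Pow(Pow(Add(Pow(Q, 2), Pow(18, 2)), Rational(1, 2)), -1) = Pow(Pow(Add(Pow(Q, 2), 324), Rational(1, 2)), -1) = Pow(Pow(Add(324, Pow(Q, 2)), Rational(1, 2)), -1) = Pow(Add(324, Pow(Q, 2)), Rational(-1, 2)))
Add(-2501615, Function('t')(-70)) = Add(-2501615, Pow(Add(324, Pow(-70, 2)), Rational(-1, 2))) = Add(-2501615, Pow(Add(324, 4900), Rational(-1, 2))) = Add(-2501615, Pow(5224, Rational(-1, 2))) = Add(-2501615, Mul(Rational(1, 2612), Pow(1306, Rational(1, 2))))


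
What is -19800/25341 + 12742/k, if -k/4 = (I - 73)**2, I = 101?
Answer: -64164637/13244896 ≈ -4.8445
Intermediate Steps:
k = -3136 (k = -4*(101 - 73)**2 = -4*28**2 = -4*784 = -3136)
-19800/25341 + 12742/k = -19800/25341 + 12742/(-3136) = -19800*1/25341 + 12742*(-1/3136) = -6600/8447 - 6371/1568 = -64164637/13244896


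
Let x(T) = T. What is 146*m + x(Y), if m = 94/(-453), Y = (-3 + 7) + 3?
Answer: -10553/453 ≈ -23.296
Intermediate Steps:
Y = 7 (Y = 4 + 3 = 7)
m = -94/453 (m = 94*(-1/453) = -94/453 ≈ -0.20751)
146*m + x(Y) = 146*(-94/453) + 7 = -13724/453 + 7 = -10553/453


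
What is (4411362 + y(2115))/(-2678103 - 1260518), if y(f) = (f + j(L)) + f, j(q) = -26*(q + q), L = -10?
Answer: -4416112/3938621 ≈ -1.1212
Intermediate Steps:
j(q) = -52*q
y(f) = 520 + 2*f (y(f) = (f - 52*(-10)) + f = (f + 520) + f = (520 + f) + f = 520 + 2*f)
(4411362 + y(2115))/(-2678103 - 1260518) = (4411362 + (520 + 2*2115))/(-2678103 - 1260518) = (4411362 + (520 + 4230))/(-3938621) = (4411362 + 4750)*(-1/3938621) = 4416112*(-1/3938621) = -4416112/3938621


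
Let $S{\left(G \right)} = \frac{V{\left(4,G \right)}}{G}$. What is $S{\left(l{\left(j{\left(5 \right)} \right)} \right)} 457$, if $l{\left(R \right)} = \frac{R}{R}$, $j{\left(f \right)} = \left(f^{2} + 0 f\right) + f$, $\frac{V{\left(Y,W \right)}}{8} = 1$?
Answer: $3656$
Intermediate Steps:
$V{\left(Y,W \right)} = 8$ ($V{\left(Y,W \right)} = 8 \cdot 1 = 8$)
$j{\left(f \right)} = f + f^{2}$ ($j{\left(f \right)} = \left(f^{2} + 0\right) + f = f^{2} + f = f + f^{2}$)
$l{\left(R \right)} = 1$
$S{\left(G \right)} = \frac{8}{G}$
$S{\left(l{\left(j{\left(5 \right)} \right)} \right)} 457 = \frac{8}{1} \cdot 457 = 8 \cdot 1 \cdot 457 = 8 \cdot 457 = 3656$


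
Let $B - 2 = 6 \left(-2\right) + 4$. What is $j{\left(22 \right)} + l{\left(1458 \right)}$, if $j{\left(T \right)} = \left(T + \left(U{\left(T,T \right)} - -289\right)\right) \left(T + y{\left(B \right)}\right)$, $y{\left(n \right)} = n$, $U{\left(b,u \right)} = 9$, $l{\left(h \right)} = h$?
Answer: $6578$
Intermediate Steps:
$B = -6$ ($B = 2 + \left(6 \left(-2\right) + 4\right) = 2 + \left(-12 + 4\right) = 2 - 8 = -6$)
$j{\left(T \right)} = \left(-6 + T\right) \left(298 + T\right)$ ($j{\left(T \right)} = \left(T + \left(9 - -289\right)\right) \left(T - 6\right) = \left(T + \left(9 + 289\right)\right) \left(-6 + T\right) = \left(T + 298\right) \left(-6 + T\right) = \left(298 + T\right) \left(-6 + T\right) = \left(-6 + T\right) \left(298 + T\right)$)
$j{\left(22 \right)} + l{\left(1458 \right)} = \left(-1788 + 22^{2} + 292 \cdot 22\right) + 1458 = \left(-1788 + 484 + 6424\right) + 1458 = 5120 + 1458 = 6578$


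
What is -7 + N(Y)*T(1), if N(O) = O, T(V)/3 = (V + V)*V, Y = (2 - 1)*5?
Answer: 23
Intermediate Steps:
Y = 5 (Y = 1*5 = 5)
T(V) = 6*V² (T(V) = 3*((V + V)*V) = 3*((2*V)*V) = 3*(2*V²) = 6*V²)
-7 + N(Y)*T(1) = -7 + 5*(6*1²) = -7 + 5*(6*1) = -7 + 5*6 = -7 + 30 = 23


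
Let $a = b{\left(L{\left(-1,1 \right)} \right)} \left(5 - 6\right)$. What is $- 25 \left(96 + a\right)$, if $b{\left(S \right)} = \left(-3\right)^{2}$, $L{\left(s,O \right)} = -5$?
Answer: $-2175$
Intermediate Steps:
$b{\left(S \right)} = 9$
$a = -9$ ($a = 9 \left(5 - 6\right) = 9 \left(-1\right) = -9$)
$- 25 \left(96 + a\right) = - 25 \left(96 - 9\right) = \left(-25\right) 87 = -2175$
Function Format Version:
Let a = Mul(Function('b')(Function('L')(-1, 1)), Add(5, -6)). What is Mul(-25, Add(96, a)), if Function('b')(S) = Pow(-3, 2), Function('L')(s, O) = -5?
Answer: -2175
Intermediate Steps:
Function('b')(S) = 9
a = -9 (a = Mul(9, Add(5, -6)) = Mul(9, -1) = -9)
Mul(-25, Add(96, a)) = Mul(-25, Add(96, -9)) = Mul(-25, 87) = -2175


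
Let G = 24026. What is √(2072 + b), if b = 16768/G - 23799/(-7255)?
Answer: √15768870651419153905/87154315 ≈ 45.563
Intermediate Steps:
b = 346723307/87154315 (b = 16768/24026 - 23799/(-7255) = 16768*(1/24026) - 23799*(-1/7255) = 8384/12013 + 23799/7255 = 346723307/87154315 ≈ 3.9783)
√(2072 + b) = √(2072 + 346723307/87154315) = √(180930463987/87154315) = √15768870651419153905/87154315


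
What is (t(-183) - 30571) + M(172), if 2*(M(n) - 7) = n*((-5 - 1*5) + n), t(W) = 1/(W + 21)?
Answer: -2694385/162 ≈ -16632.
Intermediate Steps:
t(W) = 1/(21 + W)
M(n) = 7 + n*(-10 + n)/2 (M(n) = 7 + (n*((-5 - 1*5) + n))/2 = 7 + (n*((-5 - 5) + n))/2 = 7 + (n*(-10 + n))/2 = 7 + n*(-10 + n)/2)
(t(-183) - 30571) + M(172) = (1/(21 - 183) - 30571) + (7 + (½)*172² - 5*172) = (1/(-162) - 30571) + (7 + (½)*29584 - 860) = (-1/162 - 30571) + (7 + 14792 - 860) = -4952503/162 + 13939 = -2694385/162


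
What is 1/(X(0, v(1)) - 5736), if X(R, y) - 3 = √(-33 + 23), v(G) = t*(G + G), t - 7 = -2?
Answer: -5733/32867299 - I*√10/32867299 ≈ -0.00017443 - 9.6214e-8*I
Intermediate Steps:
t = 5 (t = 7 - 2 = 5)
v(G) = 10*G (v(G) = 5*(G + G) = 5*(2*G) = 10*G)
X(R, y) = 3 + I*√10 (X(R, y) = 3 + √(-33 + 23) = 3 + √(-10) = 3 + I*√10)
1/(X(0, v(1)) - 5736) = 1/((3 + I*√10) - 5736) = 1/(-5733 + I*√10)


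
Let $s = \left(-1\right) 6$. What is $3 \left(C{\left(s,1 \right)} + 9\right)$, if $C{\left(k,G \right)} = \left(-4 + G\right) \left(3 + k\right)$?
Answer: $54$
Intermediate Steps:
$s = -6$
$3 \left(C{\left(s,1 \right)} + 9\right) = 3 \left(\left(-12 - -24 + 3 \cdot 1 + 1 \left(-6\right)\right) + 9\right) = 3 \left(\left(-12 + 24 + 3 - 6\right) + 9\right) = 3 \left(9 + 9\right) = 3 \cdot 18 = 54$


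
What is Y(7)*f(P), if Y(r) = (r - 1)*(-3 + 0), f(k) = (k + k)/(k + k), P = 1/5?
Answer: -18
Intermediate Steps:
P = ⅕ ≈ 0.20000
f(k) = 1 (f(k) = (2*k)/((2*k)) = (2*k)*(1/(2*k)) = 1)
Y(r) = 3 - 3*r (Y(r) = (-1 + r)*(-3) = 3 - 3*r)
Y(7)*f(P) = (3 - 3*7)*1 = (3 - 21)*1 = -18*1 = -18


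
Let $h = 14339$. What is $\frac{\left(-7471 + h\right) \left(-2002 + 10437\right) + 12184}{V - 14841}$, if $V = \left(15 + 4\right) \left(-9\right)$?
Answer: $- \frac{1609549}{417} \approx -3859.8$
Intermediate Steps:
$V = -171$ ($V = 19 \left(-9\right) = -171$)
$\frac{\left(-7471 + h\right) \left(-2002 + 10437\right) + 12184}{V - 14841} = \frac{\left(-7471 + 14339\right) \left(-2002 + 10437\right) + 12184}{-171 - 14841} = \frac{6868 \cdot 8435 + 12184}{-171 + \left(-18588 + 3747\right)} = \frac{57931580 + 12184}{-171 - 14841} = \frac{57943764}{-15012} = 57943764 \left(- \frac{1}{15012}\right) = - \frac{1609549}{417}$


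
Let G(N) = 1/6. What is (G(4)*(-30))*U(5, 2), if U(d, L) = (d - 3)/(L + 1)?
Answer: -10/3 ≈ -3.3333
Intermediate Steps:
G(N) = ⅙
U(d, L) = (-3 + d)/(1 + L)
(G(4)*(-30))*U(5, 2) = ((⅙)*(-30))*((-3 + 5)/(1 + 2)) = -5*2/3 = -5*⅔ = -10/3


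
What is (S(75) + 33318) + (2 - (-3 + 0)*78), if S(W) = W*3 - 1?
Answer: 33778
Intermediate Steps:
S(W) = -1 + 3*W (S(W) = 3*W - 1 = -1 + 3*W)
(S(75) + 33318) + (2 - (-3 + 0)*78) = ((-1 + 3*75) + 33318) + (2 - (-3 + 0)*78) = ((-1 + 225) + 33318) + (2 - 1*(-3)*78) = (224 + 33318) + (2 + 3*78) = 33542 + (2 + 234) = 33542 + 236 = 33778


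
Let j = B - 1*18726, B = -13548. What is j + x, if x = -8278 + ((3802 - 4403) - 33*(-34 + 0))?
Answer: -40031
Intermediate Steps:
x = -7757 (x = -8278 + (-601 - 33*(-34)) = -8278 + (-601 + 1122) = -8278 + 521 = -7757)
j = -32274 (j = -13548 - 1*18726 = -13548 - 18726 = -32274)
j + x = -32274 - 7757 = -40031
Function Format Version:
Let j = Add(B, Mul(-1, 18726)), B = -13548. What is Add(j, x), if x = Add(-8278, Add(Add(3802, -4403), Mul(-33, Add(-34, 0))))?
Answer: -40031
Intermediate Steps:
x = -7757 (x = Add(-8278, Add(-601, Mul(-33, -34))) = Add(-8278, Add(-601, 1122)) = Add(-8278, 521) = -7757)
j = -32274 (j = Add(-13548, Mul(-1, 18726)) = Add(-13548, -18726) = -32274)
Add(j, x) = Add(-32274, -7757) = -40031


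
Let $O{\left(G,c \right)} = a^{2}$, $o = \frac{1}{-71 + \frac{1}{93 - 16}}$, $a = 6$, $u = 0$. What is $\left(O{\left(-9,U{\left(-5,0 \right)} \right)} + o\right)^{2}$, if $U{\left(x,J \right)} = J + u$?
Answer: $\frac{38690496601}{29877156} \approx 1295.0$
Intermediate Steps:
$o = - \frac{77}{5466}$ ($o = \frac{1}{-71 + \frac{1}{77}} = \frac{1}{- \frac{5466}{77}} = - \frac{77}{5466} \approx -0.014087$)
$U{\left(x,J \right)} = J$ ($U{\left(x,J \right)} = J + 0 = J$)
$O{\left(G,c \right)} = 36$ ($O{\left(G,c \right)} = 6^{2} = 36$)
$\left(O{\left(-9,U{\left(-5,0 \right)} \right)} + o\right)^{2} = \left(36 - \frac{77}{5466}\right)^{2} = \left(\frac{196699}{5466}\right)^{2} = \frac{38690496601}{29877156}$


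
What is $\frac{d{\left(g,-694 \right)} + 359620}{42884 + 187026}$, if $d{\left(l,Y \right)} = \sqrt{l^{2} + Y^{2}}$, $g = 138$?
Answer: $\frac{35962}{22991} + \frac{\sqrt{125170}}{114955} \approx 1.5673$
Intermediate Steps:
$d{\left(l,Y \right)} = \sqrt{Y^{2} + l^{2}}$
$\frac{d{\left(g,-694 \right)} + 359620}{42884 + 187026} = \frac{\sqrt{\left(-694\right)^{2} + 138^{2}} + 359620}{42884 + 187026} = \frac{\sqrt{481636 + 19044} + 359620}{229910} = \left(\sqrt{500680} + 359620\right) \frac{1}{229910} = \left(2 \sqrt{125170} + 359620\right) \frac{1}{229910} = \left(359620 + 2 \sqrt{125170}\right) \frac{1}{229910} = \frac{35962}{22991} + \frac{\sqrt{125170}}{114955}$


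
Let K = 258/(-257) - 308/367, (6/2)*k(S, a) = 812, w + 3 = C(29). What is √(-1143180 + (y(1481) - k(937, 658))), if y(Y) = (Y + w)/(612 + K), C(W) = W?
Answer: I*√34083202300213389836334/172648158 ≈ 1069.3*I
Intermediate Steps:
w = 26 (w = -3 + 29 = 26)
k(S, a) = 812/3 (k(S, a) = (⅓)*812 = 812/3)
K = -173842/94319 (K = 258*(-1/257) - 308*1/367 = -258/257 - 308/367 = -173842/94319 ≈ -1.8431)
y(Y) = 1226147/28774693 + 94319*Y/57549386 (y(Y) = (Y + 26)/(612 - 173842/94319) = (26 + Y)/(57549386/94319) = (26 + Y)*(94319/57549386) = 1226147/28774693 + 94319*Y/57549386)
√(-1143180 + (y(1481) - k(937, 658))) = √(-1143180 + ((1226147/28774693 + (94319/57549386)*1481) - 1*812/3)) = √(-1143180 + ((1226147/28774693 + 139686439/57549386) - 812/3)) = √(-1143180 + (142138733/57549386 - 812/3)) = √(-1143180 - 46303685233/172648158) = √(-197414224947673/172648158) = I*√34083202300213389836334/172648158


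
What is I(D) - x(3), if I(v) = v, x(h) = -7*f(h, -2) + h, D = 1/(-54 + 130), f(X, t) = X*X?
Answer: 4561/76 ≈ 60.013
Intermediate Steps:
f(X, t) = X**2
D = 1/76 ≈ 0.013158
x(h) = h - 7*h**2 (x(h) = -7*h**2 + h = h - 7*h**2)
I(D) - x(3) = 1/76 - 3*(1 - 7*3) = 1/76 - 3*(1 - 21) = 1/76 - 3*(-20) = 1/76 - 1*(-60) = 1/76 + 60 = 4561/76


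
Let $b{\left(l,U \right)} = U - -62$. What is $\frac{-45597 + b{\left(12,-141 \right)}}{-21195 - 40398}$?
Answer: $\frac{45676}{61593} \approx 0.74158$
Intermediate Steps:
$b{\left(l,U \right)} = 62 + U$ ($b{\left(l,U \right)} = U + 62 = 62 + U$)
$\frac{-45597 + b{\left(12,-141 \right)}}{-21195 - 40398} = \frac{-45597 + \left(62 - 141\right)}{-21195 - 40398} = \frac{-45597 - 79}{-61593} = \left(-45676\right) \left(- \frac{1}{61593}\right) = \frac{45676}{61593}$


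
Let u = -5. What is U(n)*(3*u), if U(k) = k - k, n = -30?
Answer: 0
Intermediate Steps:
U(k) = 0
U(n)*(3*u) = 0*(3*(-5)) = 0*(-15) = 0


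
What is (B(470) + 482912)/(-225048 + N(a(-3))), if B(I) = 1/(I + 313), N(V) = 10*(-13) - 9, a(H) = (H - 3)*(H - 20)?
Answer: -378120097/176321421 ≈ -2.1445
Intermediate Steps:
a(H) = (-20 + H)*(-3 + H) (a(H) = (-3 + H)*(-20 + H) = (-20 + H)*(-3 + H))
N(V) = -139 (N(V) = -130 - 9 = -139)
B(I) = 1/(313 + I)
(B(470) + 482912)/(-225048 + N(a(-3))) = (1/(313 + 470) + 482912)/(-225048 - 139) = (1/783 + 482912)/(-225187) = (1/783 + 482912)*(-1/225187) = (378120097/783)*(-1/225187) = -378120097/176321421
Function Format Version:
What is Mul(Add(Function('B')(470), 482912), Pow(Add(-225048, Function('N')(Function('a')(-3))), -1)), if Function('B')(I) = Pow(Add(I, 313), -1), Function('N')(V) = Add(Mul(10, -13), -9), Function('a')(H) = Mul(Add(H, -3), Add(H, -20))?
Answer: Rational(-378120097, 176321421) ≈ -2.1445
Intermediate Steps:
Function('a')(H) = Mul(Add(-20, H), Add(-3, H)) (Function('a')(H) = Mul(Add(-3, H), Add(-20, H)) = Mul(Add(-20, H), Add(-3, H)))
Function('N')(V) = -139 (Function('N')(V) = Add(-130, -9) = -139)
Function('B')(I) = Pow(Add(313, I), -1)
Mul(Add(Function('B')(470), 482912), Pow(Add(-225048, Function('N')(Function('a')(-3))), -1)) = Mul(Add(Pow(Add(313, 470), -1), 482912), Pow(Add(-225048, -139), -1)) = Mul(Add(Pow(783, -1), 482912), Pow(-225187, -1)) = Mul(Add(Rational(1, 783), 482912), Rational(-1, 225187)) = Mul(Rational(378120097, 783), Rational(-1, 225187)) = Rational(-378120097, 176321421)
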